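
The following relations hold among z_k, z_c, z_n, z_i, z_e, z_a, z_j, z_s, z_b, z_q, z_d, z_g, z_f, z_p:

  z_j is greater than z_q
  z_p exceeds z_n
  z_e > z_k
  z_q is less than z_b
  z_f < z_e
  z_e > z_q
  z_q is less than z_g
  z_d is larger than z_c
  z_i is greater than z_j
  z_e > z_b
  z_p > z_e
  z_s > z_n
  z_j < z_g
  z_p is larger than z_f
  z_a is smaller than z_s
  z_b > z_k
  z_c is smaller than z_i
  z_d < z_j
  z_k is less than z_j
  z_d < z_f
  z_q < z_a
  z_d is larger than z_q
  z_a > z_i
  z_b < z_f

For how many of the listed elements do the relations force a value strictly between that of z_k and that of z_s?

3

The relations place z_k below z_s. An element lies strictly between them when it is forced above z_k and also forced below z_s.
Above z_k: {z_j, z_b, z_f, z_g, z_i, z_a, z_e, z_p}. Below z_s: {z_q, z_c, z_d, z_j, z_n, z_i, z_a}.
Intersection: {z_j, z_i, z_a} — 3.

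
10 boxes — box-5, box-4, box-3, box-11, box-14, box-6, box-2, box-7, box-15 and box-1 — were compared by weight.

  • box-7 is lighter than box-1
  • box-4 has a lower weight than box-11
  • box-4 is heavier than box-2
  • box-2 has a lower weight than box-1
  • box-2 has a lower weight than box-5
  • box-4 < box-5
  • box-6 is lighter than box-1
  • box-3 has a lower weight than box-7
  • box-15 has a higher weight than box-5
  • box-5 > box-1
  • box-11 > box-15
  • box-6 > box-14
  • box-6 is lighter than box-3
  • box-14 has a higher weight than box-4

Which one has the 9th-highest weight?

box-4

Chaining the given pairs: box-2 < box-4 < box-14 < box-6 < box-3 < box-7 < box-1 < box-5 < box-15 < box-11.
The 9th largest is box-4.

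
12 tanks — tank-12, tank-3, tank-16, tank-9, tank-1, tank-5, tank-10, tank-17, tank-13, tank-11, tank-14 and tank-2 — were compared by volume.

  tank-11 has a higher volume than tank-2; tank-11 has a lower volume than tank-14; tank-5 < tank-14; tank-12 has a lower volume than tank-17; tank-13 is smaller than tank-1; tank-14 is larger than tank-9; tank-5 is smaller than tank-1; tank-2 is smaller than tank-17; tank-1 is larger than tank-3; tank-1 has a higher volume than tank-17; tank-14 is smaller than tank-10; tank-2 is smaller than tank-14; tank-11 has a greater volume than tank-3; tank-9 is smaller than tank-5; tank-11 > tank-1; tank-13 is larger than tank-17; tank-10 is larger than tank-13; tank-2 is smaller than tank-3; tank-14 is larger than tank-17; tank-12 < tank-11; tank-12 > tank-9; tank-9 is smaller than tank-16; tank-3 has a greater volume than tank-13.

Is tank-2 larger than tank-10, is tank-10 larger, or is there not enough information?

tank-10

The relevant relations are tank-2 < tank-17; tank-17 < tank-13; tank-13 < tank-3; tank-3 < tank-1; tank-1 < tank-11; tank-11 < tank-14; tank-14 < tank-10.
Chaining these gives tank-2 < tank-17 < tank-13 < tank-3 < tank-1 < tank-11 < tank-14 < tank-10.
So tank-10 is larger.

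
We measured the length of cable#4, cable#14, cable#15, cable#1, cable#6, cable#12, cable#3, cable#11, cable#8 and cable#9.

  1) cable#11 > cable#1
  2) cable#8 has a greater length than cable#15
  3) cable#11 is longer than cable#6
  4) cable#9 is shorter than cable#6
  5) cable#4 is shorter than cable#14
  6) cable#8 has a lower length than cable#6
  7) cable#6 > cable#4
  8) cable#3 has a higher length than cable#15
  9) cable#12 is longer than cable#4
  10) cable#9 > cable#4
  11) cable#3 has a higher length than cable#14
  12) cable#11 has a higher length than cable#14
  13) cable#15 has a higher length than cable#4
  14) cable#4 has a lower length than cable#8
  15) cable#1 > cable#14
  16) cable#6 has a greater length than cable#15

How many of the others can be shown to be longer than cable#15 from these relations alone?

From cable#15 the given relations immediately reach cable#8, cable#6, cable#3.
From those, cable#11 — 4 in total.
Nothing else is reachable above cable#15; 4 in all.

4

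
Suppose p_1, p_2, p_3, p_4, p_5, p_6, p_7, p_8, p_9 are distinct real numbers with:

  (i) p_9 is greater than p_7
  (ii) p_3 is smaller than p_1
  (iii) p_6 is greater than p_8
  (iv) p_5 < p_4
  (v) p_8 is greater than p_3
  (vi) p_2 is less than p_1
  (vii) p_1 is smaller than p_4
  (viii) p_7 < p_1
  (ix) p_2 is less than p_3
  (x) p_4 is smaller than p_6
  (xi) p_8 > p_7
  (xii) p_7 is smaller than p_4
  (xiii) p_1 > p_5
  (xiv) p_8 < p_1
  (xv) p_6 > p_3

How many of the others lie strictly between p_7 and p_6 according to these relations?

The relations place p_7 below p_6. An element lies strictly between them when it is forced above p_7 and also forced below p_6.
Above p_7: {p_8, p_9, p_1, p_4}. Below p_6: {p_5, p_2, p_3, p_8, p_1, p_4}.
Intersection: {p_8, p_1, p_4} — 3.

3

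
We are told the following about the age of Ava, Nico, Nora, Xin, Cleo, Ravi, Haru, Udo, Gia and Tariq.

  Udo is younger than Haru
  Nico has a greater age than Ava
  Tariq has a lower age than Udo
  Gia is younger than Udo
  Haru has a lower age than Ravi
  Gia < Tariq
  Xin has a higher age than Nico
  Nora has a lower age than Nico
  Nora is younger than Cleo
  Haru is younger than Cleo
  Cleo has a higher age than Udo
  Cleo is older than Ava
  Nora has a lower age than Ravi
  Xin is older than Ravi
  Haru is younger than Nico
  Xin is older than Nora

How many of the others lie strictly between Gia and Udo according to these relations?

Chaining upward from Gia reaches: Tariq, Haru, Nico, Ravi, Xin, Cleo.
Chaining downward from Udo reaches: Tariq.
Strictly between Gia and Udo are those in both lists: Tariq — 1 element.

1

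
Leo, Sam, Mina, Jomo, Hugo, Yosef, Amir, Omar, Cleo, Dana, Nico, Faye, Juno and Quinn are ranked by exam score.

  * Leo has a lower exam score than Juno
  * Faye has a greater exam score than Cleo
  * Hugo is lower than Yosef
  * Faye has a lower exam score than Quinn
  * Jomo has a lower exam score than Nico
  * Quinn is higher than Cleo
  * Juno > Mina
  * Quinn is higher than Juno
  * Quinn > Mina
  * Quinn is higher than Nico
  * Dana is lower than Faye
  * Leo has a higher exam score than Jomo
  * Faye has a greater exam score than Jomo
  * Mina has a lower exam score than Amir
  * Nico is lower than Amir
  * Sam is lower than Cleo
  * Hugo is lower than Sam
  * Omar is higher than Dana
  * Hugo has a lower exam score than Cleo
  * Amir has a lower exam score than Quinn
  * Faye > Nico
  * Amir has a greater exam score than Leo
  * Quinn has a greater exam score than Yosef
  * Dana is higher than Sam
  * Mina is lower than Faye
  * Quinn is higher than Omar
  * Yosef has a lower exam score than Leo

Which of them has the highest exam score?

Quinn

Hugo is not greatest since Hugo < Yosef; Sam is not greatest since Sam < Dana; Mina is not greatest since Mina < Juno; Jomo is not greatest since Jomo < Leo; Dana is not greatest since Dana < Omar; Yosef is not greatest since Yosef < Quinn; Nico is not greatest since Nico < Faye; Cleo is not greatest since Cleo < Quinn; Faye is not greatest since Faye < Quinn; Leo is not greatest since Leo < Juno; Amir is not greatest since Amir < Quinn; Juno is not greatest since Juno < Quinn; Omar is not greatest since Omar < Quinn.
Only Quinn has nothing above it, so Quinn is the highest exam score.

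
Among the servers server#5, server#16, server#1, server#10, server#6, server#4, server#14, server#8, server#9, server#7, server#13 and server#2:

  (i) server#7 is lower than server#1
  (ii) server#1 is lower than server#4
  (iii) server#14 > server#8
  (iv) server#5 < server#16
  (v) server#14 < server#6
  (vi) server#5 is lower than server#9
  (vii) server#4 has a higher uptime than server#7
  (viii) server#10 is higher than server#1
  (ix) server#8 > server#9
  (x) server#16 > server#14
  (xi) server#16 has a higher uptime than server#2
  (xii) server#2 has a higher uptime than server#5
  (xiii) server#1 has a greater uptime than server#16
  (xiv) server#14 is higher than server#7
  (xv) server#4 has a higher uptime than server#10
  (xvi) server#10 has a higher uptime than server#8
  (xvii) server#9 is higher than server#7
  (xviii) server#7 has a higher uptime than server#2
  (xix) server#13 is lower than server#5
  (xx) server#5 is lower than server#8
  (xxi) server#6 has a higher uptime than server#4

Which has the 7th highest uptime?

server#8

The consecutive relations fix a unique order: server#13 < server#5 < server#2 < server#7 < server#9 < server#8 < server#14 < server#16 < server#1 < server#10 < server#4 < server#6.
The 7th largest is server#8.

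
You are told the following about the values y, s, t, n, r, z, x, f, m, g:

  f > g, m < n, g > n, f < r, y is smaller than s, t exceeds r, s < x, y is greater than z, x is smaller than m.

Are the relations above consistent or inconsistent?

Every relation is compatible with z < y < s < x < m < n < g < f < r < t; the set is consistent.

consistent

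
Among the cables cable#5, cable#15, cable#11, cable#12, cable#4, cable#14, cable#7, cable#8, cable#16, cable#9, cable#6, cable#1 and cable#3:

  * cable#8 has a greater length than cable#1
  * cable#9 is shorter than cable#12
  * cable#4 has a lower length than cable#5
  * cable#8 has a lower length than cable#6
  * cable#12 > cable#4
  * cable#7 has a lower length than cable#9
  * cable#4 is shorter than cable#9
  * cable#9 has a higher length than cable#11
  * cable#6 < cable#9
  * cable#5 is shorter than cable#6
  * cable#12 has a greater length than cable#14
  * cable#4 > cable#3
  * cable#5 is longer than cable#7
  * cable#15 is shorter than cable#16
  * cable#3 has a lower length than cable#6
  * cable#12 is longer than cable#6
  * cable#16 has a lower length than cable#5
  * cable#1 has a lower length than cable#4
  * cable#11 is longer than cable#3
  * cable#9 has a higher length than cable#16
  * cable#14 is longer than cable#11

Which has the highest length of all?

Chaining downward from cable#12: directly below it, cable#4, cable#6, cable#9, cable#14; then cable#1, cable#3, cable#16, cable#8, cable#7, cable#11, cable#5; then cable#15.
That covers every other element, and nothing is given above cable#12, so cable#12 is the highest length.

cable#12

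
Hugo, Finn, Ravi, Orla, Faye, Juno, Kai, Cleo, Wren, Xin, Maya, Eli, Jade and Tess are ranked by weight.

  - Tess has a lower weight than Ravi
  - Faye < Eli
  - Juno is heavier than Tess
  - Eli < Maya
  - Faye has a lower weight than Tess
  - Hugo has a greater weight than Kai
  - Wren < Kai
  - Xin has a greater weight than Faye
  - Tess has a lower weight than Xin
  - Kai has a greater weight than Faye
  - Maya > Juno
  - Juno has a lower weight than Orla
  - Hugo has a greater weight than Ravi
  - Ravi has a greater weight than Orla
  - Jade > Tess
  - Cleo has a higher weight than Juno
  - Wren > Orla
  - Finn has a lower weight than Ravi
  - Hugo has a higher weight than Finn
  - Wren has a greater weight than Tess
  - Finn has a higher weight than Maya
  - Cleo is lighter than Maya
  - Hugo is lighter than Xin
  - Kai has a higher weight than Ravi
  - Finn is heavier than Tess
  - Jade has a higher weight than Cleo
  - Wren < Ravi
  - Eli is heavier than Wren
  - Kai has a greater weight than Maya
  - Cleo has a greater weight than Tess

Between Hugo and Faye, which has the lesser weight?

Link the given pairs in sequence: Faye < Tess; Tess < Juno; Juno < Orla; Orla < Wren; Wren < Eli; Eli < Maya; Maya < Finn; Finn < Ravi; Ravi < Kai; Kai < Hugo.
Chaining these gives Faye < Tess < Juno < Orla < Wren < Eli < Maya < Finn < Ravi < Kai < Hugo.
So Faye < Hugo; Faye is the lighter of the two.

Faye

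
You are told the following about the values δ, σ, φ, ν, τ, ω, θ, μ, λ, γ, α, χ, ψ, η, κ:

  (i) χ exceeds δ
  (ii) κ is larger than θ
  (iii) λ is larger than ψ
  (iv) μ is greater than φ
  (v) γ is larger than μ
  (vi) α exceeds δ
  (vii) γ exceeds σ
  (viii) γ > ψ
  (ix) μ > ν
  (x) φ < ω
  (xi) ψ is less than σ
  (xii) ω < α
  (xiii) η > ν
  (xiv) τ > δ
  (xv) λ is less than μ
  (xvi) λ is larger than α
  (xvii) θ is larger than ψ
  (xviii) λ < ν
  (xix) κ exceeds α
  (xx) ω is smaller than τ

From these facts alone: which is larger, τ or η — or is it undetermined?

undetermined

Following every chain through τ: below τ we get δ, φ, ω.
η is not reached, and no chain runs the other way from η to τ.
So the given relations leave the order of τ and η undetermined.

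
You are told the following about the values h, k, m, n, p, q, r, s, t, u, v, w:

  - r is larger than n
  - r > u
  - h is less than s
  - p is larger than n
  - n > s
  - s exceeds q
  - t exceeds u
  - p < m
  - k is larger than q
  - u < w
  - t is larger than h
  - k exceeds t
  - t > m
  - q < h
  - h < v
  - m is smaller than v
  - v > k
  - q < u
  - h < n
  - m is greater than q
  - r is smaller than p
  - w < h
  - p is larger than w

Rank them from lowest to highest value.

q < u < w < h < s < n < r < p < m < t < k < v

Each adjacent pair is fixed by a given relation: q < u; u < w; w < h; h < s; s < n; n < r; r < p; p < m; m < t; t < k; k < v. Chaining them end to end gives the full order.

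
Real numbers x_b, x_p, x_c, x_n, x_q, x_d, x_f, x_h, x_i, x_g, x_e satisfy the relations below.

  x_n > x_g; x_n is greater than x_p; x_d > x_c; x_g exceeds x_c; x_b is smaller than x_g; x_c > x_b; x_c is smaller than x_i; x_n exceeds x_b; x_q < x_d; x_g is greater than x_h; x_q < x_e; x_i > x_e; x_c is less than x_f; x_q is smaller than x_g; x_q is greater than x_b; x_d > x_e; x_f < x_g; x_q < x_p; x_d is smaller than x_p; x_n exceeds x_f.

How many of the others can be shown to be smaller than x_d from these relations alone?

From x_d the given relations immediately reach x_q, x_e, x_c.
From those, x_b — 4 in total.
No other element is forced below x_d by the given relations, so the count is 4.

4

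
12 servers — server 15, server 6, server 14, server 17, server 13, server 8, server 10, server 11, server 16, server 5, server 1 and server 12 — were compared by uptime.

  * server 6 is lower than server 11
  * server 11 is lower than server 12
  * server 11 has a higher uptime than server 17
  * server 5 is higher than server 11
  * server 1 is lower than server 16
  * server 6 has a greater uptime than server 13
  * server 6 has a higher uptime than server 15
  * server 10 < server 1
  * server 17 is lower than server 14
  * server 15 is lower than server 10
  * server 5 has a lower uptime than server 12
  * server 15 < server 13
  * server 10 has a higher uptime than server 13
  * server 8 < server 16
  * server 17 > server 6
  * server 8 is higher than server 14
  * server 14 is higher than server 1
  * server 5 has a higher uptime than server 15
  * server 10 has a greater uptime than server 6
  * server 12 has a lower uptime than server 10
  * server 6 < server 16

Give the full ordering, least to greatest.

Nothing is placed below server 15, so it is least; from there server 15 < server 13; server 13 < server 6; server 6 < server 17; server 17 < server 11; server 11 < server 5; server 5 < server 12; server 12 < server 10; server 10 < server 1; server 1 < server 14; server 14 < server 8; server 8 < server 16, each given directly.

server 15 < server 13 < server 6 < server 17 < server 11 < server 5 < server 12 < server 10 < server 1 < server 14 < server 8 < server 16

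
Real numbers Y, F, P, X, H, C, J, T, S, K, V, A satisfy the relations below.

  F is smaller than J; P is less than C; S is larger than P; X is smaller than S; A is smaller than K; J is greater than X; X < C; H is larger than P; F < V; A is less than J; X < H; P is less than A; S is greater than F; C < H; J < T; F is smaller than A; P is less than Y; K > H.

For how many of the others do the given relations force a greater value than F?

From F the given relations immediately reach V, A, J, S.
From those, T, K — 6 in total.
Nothing else is reachable above F; 6 in all.

6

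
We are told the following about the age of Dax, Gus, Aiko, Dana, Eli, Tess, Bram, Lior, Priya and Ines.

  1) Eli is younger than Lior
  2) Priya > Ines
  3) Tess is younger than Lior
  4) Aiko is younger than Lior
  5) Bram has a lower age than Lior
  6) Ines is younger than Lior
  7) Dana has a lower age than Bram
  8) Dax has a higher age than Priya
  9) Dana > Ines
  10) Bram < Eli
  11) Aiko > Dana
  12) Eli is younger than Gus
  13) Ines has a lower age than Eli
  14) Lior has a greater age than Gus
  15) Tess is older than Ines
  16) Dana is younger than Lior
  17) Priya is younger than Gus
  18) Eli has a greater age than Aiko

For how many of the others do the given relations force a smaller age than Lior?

Directly below Lior: Ines, Dana, Bram, Tess, Aiko, Eli, Gus.
One step further: Priya (8 so far).
Nothing else is reachable below Lior; 8 in all.

8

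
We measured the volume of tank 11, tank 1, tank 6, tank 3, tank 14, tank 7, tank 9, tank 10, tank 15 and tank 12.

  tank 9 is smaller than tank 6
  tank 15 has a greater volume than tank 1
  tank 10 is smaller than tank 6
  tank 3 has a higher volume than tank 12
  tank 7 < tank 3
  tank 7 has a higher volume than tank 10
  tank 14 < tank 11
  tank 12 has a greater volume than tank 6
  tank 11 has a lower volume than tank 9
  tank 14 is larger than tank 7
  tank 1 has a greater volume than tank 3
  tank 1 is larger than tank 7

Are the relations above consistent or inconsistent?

The single ordering tank 10 < tank 7 < tank 14 < tank 11 < tank 9 < tank 6 < tank 12 < tank 3 < tank 1 < tank 15 satisfies every listed relation, so no contradiction arises.

consistent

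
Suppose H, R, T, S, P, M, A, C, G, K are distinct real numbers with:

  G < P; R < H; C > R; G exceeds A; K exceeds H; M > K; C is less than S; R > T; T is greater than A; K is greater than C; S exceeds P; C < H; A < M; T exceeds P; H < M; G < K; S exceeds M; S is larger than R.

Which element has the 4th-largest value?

H

Piecing the relations together gives one ordering: A < G < P < T < R < C < H < K < M < S.
The 4th largest is H.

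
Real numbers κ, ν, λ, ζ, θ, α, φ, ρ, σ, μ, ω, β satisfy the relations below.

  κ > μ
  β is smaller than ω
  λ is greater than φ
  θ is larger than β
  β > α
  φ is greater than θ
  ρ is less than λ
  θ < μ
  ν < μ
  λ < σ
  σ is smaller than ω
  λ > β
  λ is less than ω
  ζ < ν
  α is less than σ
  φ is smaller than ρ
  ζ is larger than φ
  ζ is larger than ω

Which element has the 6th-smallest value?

λ

The consecutive relations fix a unique order: α < β < θ < φ < ρ < λ < σ < ω < ζ < ν < μ < κ.
Counting 6 from the smallest end gives λ.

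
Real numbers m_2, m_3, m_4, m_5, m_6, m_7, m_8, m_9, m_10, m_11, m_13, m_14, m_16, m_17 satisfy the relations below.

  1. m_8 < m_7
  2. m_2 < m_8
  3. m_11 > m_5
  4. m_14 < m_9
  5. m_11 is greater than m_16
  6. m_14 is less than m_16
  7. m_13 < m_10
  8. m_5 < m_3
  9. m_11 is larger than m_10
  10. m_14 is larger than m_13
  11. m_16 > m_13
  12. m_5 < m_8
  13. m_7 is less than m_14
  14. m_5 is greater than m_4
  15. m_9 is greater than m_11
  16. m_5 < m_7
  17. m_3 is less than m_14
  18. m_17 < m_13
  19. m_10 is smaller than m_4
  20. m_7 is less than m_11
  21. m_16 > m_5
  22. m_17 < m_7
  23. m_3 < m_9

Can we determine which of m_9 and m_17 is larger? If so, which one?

m_17 < m_13 and m_13 < m_10 give m_17 < m_10.
Then m_10 < m_4 extends the chain to m_4.
Then m_4 < m_5 extends the chain to m_5.
Then m_5 < m_8 extends the chain to m_8.
Then m_8 < m_7 extends the chain to m_7.
Then m_7 < m_14 extends the chain to m_14.
With m_14 < m_16: m_17 < m_13 < m_10 < m_4 < m_5 < m_8 < m_7 < m_14 < m_16.
Then m_16 < m_11 extends the chain to m_11.
With m_11 < m_9: m_17 < m_13 < m_10 < m_4 < m_5 < m_8 < m_7 < m_14 < m_16 < m_11 < m_9.
So m_9 is larger.

m_9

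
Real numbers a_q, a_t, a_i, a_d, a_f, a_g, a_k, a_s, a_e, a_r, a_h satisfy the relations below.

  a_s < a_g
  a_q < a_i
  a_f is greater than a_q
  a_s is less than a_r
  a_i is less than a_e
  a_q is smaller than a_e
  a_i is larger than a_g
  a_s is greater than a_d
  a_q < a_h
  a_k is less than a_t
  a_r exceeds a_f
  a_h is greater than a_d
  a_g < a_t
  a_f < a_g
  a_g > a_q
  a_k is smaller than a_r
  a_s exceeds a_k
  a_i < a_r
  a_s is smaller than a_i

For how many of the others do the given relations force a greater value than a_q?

Directly above a_q: a_f, a_g, a_i, a_e, a_h.
One step further: a_t, a_r (7 so far).
Nothing else is reachable above a_q; 7 in all.

7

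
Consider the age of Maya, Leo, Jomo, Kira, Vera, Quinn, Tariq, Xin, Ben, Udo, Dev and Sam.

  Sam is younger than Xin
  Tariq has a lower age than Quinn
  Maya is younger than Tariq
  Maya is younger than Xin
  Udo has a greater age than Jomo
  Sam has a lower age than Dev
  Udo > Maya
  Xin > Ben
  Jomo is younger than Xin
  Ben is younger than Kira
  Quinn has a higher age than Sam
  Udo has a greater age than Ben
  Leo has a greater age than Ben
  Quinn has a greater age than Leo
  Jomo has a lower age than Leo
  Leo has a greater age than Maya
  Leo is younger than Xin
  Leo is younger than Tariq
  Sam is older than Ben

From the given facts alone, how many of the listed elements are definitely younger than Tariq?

From Tariq the given relations immediately reach Maya, Leo.
From those, Ben, Jomo — 4 in total.
Nothing else is reachable below Tariq; 4 in all.

4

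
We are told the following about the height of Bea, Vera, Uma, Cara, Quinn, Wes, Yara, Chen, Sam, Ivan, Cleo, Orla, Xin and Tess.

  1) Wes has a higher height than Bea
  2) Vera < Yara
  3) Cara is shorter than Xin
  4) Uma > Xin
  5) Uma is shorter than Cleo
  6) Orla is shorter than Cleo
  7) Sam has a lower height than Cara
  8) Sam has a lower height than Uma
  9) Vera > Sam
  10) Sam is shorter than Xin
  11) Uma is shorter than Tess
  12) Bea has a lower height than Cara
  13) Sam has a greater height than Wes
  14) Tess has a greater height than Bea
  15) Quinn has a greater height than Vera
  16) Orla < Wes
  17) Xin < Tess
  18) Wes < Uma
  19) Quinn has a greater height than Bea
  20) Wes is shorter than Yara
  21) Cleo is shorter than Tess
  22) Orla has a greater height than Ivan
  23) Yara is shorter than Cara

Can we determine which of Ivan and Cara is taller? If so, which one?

Link the given pairs in sequence: Ivan < Orla; Orla < Wes; Wes < Sam; Sam < Vera; Vera < Yara; Yara < Cara.
Chaining these gives Ivan < Orla < Wes < Sam < Vera < Yara < Cara.
So Cara is taller.

Cara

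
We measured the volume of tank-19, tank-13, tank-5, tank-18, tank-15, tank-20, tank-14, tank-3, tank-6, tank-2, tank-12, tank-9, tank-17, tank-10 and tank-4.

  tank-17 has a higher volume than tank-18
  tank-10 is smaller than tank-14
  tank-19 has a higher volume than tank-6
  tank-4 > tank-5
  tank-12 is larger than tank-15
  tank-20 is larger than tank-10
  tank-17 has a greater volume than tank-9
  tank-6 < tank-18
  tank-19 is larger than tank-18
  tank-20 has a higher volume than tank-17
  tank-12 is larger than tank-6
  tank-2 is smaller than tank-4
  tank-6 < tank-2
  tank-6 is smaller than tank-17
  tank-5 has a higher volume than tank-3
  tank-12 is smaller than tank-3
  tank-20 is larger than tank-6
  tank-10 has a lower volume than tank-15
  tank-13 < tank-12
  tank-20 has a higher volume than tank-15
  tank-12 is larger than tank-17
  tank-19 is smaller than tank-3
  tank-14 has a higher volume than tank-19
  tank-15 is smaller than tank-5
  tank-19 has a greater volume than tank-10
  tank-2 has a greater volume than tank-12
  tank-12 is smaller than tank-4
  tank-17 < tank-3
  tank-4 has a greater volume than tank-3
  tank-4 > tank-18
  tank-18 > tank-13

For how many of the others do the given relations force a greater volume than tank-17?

The elements the relations force above tank-17 are tank-20, tank-12, tank-3, tank-2, tank-5, tank-4 — no chain reaches any other.
That is 6.

6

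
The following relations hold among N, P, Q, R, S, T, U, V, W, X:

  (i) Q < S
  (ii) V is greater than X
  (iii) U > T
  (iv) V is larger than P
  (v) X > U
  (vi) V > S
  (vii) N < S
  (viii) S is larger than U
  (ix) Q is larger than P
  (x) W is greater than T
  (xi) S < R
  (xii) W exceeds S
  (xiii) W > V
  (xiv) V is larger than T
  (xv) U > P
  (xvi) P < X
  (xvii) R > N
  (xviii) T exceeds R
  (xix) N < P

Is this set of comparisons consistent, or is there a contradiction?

Chaining the given relations yields S < R < T < U, so S < U. But one relation states U < S. These cannot both hold.

inconsistent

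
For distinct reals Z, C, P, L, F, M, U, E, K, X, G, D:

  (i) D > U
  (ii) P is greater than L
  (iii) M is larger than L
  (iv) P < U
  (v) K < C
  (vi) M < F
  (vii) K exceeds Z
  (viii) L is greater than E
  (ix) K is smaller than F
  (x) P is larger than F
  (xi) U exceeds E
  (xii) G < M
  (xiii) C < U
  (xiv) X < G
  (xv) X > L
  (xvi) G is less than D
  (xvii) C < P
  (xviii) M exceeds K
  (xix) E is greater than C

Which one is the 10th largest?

Chaining the given pairs: Z < K < C < E < L < X < G < M < F < P < U < D.
The 10th largest is C.

C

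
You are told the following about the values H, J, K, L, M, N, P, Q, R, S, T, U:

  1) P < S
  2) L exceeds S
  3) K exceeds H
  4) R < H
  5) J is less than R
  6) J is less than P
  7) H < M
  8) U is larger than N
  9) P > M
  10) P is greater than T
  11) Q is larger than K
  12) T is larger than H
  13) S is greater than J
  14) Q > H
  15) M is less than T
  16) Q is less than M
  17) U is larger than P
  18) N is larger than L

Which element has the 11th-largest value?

The consecutive relations fix a unique order: J < R < H < K < Q < M < T < P < S < L < N < U.
Counting 11 from the largest end gives R.

R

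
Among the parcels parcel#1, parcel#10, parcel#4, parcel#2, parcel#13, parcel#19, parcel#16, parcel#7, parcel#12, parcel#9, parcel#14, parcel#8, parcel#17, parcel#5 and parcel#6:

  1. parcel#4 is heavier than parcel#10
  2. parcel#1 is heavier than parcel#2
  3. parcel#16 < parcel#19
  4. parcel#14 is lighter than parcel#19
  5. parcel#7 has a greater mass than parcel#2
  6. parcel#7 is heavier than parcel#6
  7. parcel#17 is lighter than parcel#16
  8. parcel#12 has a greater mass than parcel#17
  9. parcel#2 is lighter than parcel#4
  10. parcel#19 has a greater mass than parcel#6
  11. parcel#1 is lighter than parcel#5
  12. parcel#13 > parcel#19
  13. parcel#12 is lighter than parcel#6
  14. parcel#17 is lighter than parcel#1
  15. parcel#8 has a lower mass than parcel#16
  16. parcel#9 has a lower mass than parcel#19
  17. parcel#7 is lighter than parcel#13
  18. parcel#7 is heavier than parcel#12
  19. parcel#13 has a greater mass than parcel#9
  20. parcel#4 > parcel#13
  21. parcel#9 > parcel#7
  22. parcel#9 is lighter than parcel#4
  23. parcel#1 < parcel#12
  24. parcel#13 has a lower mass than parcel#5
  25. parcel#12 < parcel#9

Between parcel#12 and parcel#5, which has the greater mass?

Link the given pairs in sequence: parcel#12 < parcel#6; parcel#6 < parcel#7; parcel#7 < parcel#9; parcel#9 < parcel#19; parcel#19 < parcel#13; parcel#13 < parcel#5.
Together: parcel#12 < parcel#6 < parcel#7 < parcel#9 < parcel#19 < parcel#13 < parcel#5.
So parcel#12 < parcel#5; parcel#5 is the heavier of the two.

parcel#5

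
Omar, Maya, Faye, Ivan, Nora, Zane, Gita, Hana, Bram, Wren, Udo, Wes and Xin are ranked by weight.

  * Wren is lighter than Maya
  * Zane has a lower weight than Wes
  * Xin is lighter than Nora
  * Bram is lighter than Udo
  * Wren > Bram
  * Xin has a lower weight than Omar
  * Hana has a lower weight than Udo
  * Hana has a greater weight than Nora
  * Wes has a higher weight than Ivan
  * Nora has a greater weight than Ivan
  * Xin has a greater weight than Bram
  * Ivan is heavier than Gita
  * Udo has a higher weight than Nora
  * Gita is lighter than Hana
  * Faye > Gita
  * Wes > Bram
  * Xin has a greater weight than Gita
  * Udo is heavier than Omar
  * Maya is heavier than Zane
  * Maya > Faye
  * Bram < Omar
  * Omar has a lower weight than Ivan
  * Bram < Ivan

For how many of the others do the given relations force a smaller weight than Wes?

6

The elements the relations force below Wes are Gita, Bram, Xin, Omar, Zane, Ivan — no chain reaches any other.
That is 6.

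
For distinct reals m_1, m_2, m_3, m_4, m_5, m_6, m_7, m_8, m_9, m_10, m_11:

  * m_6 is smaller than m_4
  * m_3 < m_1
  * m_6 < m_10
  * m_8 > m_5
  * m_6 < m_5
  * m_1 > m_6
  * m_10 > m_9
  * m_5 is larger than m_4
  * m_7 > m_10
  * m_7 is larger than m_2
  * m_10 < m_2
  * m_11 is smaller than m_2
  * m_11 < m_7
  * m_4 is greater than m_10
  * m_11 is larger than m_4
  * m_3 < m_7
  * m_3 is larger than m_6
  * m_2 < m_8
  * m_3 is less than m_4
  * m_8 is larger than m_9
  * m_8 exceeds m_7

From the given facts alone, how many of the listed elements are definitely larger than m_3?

From m_3 the given relations immediately reach m_4, m_1, m_7.
From those, m_11, m_5, m_8 — 6 in total.
From those, m_2 — 7 in total.
No other element is forced above m_3 by the given relations, so the count is 7.

7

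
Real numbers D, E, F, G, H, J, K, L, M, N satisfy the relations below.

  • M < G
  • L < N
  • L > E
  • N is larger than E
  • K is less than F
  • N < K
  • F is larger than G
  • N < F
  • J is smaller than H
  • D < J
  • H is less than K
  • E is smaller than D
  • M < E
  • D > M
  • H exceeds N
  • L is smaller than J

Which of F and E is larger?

E < D and D < J give E < J.
Then J < H extends the chain to H.
Then H < K extends the chain to K.
With K < F: E < D < J < H < K < F.
So E < F; F is the larger of the two.

F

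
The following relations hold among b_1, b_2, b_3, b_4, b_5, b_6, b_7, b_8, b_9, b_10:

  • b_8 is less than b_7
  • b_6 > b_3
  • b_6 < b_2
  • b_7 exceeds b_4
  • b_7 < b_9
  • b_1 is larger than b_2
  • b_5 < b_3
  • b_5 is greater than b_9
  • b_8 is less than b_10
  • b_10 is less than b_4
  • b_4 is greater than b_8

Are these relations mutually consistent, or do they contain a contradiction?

consistent

Every relation is compatible with b_8 < b_10 < b_4 < b_7 < b_9 < b_5 < b_3 < b_6 < b_2 < b_1; the set is consistent.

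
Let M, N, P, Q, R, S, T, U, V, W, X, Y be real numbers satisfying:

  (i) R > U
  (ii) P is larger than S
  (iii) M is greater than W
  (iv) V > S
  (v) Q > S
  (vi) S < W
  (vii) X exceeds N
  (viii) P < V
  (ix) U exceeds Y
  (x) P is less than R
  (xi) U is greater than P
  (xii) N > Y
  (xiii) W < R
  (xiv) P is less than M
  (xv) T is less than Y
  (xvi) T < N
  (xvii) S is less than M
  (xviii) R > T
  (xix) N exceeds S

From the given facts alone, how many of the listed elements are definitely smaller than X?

The elements the relations force below X are S, T, Y, N — no chain reaches any other.
That is 4.

4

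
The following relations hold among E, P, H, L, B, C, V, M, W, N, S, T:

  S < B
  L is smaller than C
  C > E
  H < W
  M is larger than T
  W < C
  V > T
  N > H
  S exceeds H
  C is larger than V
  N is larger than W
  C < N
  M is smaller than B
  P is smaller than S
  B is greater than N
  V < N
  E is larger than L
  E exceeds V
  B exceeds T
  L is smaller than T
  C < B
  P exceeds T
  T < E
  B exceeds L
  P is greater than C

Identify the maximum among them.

Chaining downward from B: directly below it, L, T, C, N, M, S; then H, W, V, E, P.
That covers every other element, and nothing is given above B, so B is the maximum.

B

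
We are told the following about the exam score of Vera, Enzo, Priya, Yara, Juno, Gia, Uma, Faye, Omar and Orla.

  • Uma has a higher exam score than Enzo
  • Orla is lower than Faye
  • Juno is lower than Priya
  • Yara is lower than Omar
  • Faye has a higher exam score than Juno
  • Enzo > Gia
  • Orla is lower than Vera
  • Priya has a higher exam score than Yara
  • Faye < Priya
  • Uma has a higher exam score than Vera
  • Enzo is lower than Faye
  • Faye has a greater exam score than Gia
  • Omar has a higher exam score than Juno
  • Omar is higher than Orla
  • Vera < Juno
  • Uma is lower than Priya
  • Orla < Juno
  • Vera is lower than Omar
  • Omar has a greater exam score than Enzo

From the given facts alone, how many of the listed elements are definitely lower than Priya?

8

From Priya the given relations immediately reach Yara, Juno, Faye, Uma.
From those, Orla, Vera, Gia, Enzo — 8 in total.
No other element is forced below Priya by the given relations, so the count is 8.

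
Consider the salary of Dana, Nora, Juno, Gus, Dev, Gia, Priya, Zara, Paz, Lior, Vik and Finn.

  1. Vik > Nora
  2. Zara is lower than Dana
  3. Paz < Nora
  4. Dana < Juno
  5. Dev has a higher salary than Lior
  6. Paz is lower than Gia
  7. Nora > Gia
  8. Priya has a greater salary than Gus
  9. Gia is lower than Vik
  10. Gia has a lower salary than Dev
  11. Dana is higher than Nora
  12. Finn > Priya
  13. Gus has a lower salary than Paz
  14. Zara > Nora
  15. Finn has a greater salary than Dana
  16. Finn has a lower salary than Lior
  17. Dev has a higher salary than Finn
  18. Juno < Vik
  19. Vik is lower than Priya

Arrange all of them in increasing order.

Each adjacent pair is fixed by a given relation: Gus < Paz; Paz < Gia; Gia < Nora; Nora < Zara; Zara < Dana; Dana < Juno; Juno < Vik; Vik < Priya; Priya < Finn; Finn < Lior; Lior < Dev. Chaining them end to end gives the full order.

Gus < Paz < Gia < Nora < Zara < Dana < Juno < Vik < Priya < Finn < Lior < Dev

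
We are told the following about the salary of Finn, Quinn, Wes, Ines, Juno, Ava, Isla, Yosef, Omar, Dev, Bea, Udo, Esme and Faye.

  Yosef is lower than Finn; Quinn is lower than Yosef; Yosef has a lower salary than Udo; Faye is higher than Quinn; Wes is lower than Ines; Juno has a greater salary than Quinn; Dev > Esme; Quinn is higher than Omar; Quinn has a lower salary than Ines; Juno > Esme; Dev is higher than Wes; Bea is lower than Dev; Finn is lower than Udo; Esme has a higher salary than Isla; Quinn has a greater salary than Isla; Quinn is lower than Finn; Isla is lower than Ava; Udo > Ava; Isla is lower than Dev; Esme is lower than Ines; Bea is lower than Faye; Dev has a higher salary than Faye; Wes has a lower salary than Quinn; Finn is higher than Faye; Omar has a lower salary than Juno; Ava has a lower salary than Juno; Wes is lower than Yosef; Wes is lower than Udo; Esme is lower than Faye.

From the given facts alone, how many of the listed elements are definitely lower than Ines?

5

The elements the relations force below Ines are Isla, Wes, Omar, Quinn, Esme — no chain reaches any other.
That is 5.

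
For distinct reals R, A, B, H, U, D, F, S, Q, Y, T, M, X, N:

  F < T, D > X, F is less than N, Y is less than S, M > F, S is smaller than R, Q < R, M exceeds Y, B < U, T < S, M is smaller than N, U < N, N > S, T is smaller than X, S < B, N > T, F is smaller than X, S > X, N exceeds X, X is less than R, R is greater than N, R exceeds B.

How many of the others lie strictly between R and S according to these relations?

Chaining upward from S reaches: B, U, N.
Chaining downward from R reaches: Q, F, Y, T, M, X, B, U, N.
Strictly between S and R are those in both lists: B, U, N — 3 elements.

3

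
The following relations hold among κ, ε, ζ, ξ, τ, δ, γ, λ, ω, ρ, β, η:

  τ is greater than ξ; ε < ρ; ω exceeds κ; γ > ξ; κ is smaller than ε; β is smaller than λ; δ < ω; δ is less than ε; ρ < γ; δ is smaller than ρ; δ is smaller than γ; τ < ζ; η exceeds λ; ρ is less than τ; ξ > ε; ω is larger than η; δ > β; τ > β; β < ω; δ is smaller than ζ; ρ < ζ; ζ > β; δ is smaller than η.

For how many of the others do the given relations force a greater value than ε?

5

The elements the relations force above ε are ρ, ξ, τ, γ, ζ — no chain reaches any other.
That is 5.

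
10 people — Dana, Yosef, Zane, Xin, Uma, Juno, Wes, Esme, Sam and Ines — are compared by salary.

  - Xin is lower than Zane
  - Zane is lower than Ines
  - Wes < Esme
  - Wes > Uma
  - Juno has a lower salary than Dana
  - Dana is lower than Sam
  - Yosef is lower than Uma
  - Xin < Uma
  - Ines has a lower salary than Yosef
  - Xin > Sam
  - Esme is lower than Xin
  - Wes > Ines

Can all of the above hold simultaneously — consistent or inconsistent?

We have Esme < Xin stated directly, yet also Xin < Zane < Ines < Yosef < Uma < Wes < Esme by chaining the others — so Xin < Esme. Contradiction.

inconsistent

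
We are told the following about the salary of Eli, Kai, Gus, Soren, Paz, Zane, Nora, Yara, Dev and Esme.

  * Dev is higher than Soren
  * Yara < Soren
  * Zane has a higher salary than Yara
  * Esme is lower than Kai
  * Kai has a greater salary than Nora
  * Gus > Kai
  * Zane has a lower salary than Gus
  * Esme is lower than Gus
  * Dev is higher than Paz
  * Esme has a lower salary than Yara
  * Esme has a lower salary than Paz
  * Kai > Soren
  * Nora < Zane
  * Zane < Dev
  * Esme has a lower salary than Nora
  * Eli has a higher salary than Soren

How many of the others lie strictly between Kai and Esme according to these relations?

The relations place Esme below Kai. An element lies strictly between them when it is forced above Esme and also forced below Kai.
Above Esme: {Yara, Soren, Eli, Nora, Paz, Zane, Dev, Gus}. Below Kai: {Yara, Soren, Nora}.
Intersection: {Yara, Soren, Nora} — 3.

3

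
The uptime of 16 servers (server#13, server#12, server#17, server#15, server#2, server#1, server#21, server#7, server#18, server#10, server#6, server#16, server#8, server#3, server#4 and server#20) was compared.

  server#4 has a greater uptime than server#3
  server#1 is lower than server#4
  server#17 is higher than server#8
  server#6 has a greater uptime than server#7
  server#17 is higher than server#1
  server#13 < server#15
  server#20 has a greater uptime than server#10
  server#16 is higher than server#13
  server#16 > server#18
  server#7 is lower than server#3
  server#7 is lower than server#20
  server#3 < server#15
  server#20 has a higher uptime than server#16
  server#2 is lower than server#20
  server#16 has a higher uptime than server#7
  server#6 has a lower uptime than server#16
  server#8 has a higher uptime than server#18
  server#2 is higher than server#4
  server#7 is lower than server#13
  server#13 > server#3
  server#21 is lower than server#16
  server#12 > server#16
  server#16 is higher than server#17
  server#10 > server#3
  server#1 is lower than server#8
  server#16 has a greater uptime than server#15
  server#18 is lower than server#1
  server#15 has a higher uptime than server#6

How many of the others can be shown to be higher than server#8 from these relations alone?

4

The elements the relations force above server#8 are server#17, server#16, server#20, server#12 — no chain reaches any other.
That is 4.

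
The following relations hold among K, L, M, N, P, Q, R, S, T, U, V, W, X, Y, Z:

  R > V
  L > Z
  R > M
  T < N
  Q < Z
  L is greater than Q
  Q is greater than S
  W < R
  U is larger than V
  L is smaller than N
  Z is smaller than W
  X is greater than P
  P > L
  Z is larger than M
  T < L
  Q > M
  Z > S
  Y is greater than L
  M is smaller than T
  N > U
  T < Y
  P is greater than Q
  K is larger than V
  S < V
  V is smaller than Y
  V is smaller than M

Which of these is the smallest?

Chaining upward from S: directly above it, V, Q, Z; then K, M, U, L, P, W, Y, R; then T, X, N.
That covers every other element, and nothing is given below S, so S is the smallest.

S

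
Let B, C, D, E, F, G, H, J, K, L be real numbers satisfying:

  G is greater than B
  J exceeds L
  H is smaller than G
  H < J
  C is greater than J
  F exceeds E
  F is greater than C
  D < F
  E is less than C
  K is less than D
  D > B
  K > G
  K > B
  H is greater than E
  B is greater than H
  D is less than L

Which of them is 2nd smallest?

H

The consecutive relations fix a unique order: E < H < B < G < K < D < L < J < C < F.
Counting 2 from the smallest end gives H.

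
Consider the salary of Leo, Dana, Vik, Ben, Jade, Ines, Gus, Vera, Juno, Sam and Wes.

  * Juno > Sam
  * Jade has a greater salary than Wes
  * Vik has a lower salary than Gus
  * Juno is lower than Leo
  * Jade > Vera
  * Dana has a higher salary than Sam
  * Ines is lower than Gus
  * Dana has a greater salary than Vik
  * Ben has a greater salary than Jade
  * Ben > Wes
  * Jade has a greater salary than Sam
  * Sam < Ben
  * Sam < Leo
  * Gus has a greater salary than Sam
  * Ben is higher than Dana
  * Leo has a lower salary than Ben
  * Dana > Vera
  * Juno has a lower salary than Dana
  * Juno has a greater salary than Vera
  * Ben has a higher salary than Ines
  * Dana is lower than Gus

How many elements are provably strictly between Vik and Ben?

1

The relations place Vik below Ben. An element lies strictly between them when it is forced above Vik and also forced below Ben.
Above Vik: {Dana, Gus}. Below Ben: {Ines, Vera, Wes, Sam, Juno, Jade, Leo, Dana}.
Intersection: {Dana} — 1.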